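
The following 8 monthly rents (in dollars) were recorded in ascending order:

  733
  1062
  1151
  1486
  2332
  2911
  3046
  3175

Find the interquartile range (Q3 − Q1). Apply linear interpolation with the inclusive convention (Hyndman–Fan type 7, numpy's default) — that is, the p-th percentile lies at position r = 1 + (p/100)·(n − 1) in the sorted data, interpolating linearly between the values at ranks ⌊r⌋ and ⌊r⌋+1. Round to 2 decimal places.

1816.00

n = 8.
P25: r = 2.75; ranks 2–3 are 1062, 1151; interpolating gives 1128.75.
P75: r = 6.25; ranks 6–7 are 2911, 3046; interpolating gives 2944.75.
Difference: 2944.75 − 1128.75 = 1816.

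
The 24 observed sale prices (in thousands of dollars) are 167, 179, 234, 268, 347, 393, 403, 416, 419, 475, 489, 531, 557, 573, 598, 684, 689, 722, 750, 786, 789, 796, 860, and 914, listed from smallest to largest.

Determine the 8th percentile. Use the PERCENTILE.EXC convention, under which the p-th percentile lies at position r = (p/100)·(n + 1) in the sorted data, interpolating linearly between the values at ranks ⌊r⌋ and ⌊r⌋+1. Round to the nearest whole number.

179

n = 24.
r = (8/100)·(24 + 1) = 2.
r is an integer, so P8 is the value at rank 2: 179.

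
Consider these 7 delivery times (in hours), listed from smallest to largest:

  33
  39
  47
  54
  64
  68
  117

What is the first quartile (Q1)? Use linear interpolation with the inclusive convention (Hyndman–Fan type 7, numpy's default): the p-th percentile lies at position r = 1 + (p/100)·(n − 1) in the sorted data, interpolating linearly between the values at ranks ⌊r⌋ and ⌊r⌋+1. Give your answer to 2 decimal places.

n = 7.
r = 1 + (25/100)·(7 − 1) = 1 + 1.5 = 2.5.
Rank 2 is 39 and rank 3 is 47.
Interpolate: 39 + 0.5·(47 − 39) = 39 + 0.5·8 = 43.

43.00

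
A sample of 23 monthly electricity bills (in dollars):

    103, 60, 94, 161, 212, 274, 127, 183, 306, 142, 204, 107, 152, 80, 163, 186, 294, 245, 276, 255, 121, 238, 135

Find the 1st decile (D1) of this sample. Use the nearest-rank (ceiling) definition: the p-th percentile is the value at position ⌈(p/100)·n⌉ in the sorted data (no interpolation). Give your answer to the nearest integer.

Sorted: 60, 80, 94, 103, 107, 121, 127, 135, 142, 152, 161, 163, 183, 186, 204, 212, 238, 245, 255, 274, 276, 294, 306.
n = 23.
Position = ⌈10/100 · 23⌉ = ⌈2.3⌉ = 3.
The value at rank 3 is 94.

94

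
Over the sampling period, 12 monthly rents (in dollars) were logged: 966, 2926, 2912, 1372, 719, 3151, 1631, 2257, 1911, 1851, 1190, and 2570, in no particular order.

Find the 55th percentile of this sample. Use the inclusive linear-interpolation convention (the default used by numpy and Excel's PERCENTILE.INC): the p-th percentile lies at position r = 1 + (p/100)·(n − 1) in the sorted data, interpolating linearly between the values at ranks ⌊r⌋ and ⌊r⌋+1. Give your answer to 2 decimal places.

1928.30

Sorted: 719, 966, 1190, 1372, 1631, 1851, 1911, 2257, 2570, 2912, 2926, 3151.
n = 12.
r = 1 + (55/100)·(12 − 1) = 1 + 6.05 = 7.05.
Rank 7 is 1911 and rank 8 is 2257.
Interpolate: 1911 + 0.05·(2257 − 1911) = 1911 + 0.05·346 = 1928.3.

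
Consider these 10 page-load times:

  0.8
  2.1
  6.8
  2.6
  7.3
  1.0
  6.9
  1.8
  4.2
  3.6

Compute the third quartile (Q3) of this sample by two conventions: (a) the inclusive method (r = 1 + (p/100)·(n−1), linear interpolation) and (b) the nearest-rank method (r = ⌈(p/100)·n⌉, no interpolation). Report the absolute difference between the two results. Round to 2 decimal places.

0.65

Sorted: 0.8, 1.0, 1.8, 2.1, 2.6, 3.6, 4.2, 6.8, 6.9, 7.3.
n = 10.
(a) r = 7.75; between ranks 7 (4.2) and 8 (6.8): 6.15.
(b) the nearest-rank method: rank 8 → 6.8.
|6.15 − 6.8| = 0.65.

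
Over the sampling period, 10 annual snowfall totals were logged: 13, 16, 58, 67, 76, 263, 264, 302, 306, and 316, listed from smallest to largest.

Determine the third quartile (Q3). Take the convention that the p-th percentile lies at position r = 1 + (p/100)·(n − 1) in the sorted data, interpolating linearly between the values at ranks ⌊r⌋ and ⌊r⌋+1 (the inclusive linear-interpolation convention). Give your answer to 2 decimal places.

n = 10.
r = 1 + (75/100)·(10 − 1) = 1 + 6.75 = 7.75.
Rank 7 is 264 and rank 8 is 302.
Interpolate: 264 + 0.75·(302 − 264) = 264 + 0.75·38 = 292.5.

292.50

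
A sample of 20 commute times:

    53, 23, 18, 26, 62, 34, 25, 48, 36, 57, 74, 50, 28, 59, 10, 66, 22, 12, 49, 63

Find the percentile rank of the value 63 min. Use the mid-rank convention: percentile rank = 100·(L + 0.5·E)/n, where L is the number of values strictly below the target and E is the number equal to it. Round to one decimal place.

Sorted: 10, 12, 18, 22, 23, 25, 26, 28, 34, 36, 48, 49, 50, 53, 57, 59, 62, 63, 66, 74.
Count below 63: L = 17; count equal: E = 1; n = 20.
Percentile rank = 100·(17 + 0.5·1)/20 = 100·17.5/20 = 87.5.

87.5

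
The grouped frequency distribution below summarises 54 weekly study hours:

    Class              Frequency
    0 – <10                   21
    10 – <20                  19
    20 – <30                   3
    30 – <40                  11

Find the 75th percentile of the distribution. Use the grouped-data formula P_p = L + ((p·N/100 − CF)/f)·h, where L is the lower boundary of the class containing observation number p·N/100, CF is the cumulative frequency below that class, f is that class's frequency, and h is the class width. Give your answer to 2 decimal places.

N = 54; target position k = 75/100 · 54 = 40.5.
Cumulative frequencies: 21, 40, 43, 54.
Observation 40.5 falls in the class 20 – <30.
L = 20, CF = 40, f = 3, h = 10.
P75 = 20 + ((40.5 − 40)/3)·10 = 20 + 1.66667 = 21.6667.

21.67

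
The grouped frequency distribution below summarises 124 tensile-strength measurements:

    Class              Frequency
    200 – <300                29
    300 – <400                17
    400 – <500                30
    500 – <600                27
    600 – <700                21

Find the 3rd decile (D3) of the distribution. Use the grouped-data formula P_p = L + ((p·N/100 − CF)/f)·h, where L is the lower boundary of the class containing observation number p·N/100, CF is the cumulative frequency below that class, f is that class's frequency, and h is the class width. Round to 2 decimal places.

348.24

N = 124; target position k = 30/100 · 124 = 37.2.
Cumulative frequencies: 29, 46, 76, 103, 124.
Observation 37.2 falls in the class 300 – <400.
L = 300, CF = 29, f = 17, h = 100.
P30 = 300 + ((37.2 − 29)/17)·100 = 300 + 48.2353 = 348.235.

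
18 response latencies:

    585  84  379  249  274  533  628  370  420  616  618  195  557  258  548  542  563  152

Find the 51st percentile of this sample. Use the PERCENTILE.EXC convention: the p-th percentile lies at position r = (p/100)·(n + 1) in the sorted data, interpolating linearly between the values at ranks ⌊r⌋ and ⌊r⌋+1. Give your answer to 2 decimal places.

Sorted: 84, 152, 195, 249, 258, 274, 370, 379, 420, 533, 542, 548, 557, 563, 585, 616, 618, 628.
n = 18.
r = (51/100)·(18 + 1) = 9.69.
Rank 9 is 420 and rank 10 is 533.
Interpolate: 420 + 0.69·(533 − 420) = 420 + 0.69·113 = 497.97.

497.97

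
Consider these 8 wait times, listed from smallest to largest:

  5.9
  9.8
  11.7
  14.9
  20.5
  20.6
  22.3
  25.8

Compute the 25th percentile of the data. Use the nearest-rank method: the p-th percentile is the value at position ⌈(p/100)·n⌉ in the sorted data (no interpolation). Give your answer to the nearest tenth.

n = 8.
Position = ⌈25/100 · 8⌉ = ⌈2⌉ = 2.
The value at rank 2 is 9.8.

9.8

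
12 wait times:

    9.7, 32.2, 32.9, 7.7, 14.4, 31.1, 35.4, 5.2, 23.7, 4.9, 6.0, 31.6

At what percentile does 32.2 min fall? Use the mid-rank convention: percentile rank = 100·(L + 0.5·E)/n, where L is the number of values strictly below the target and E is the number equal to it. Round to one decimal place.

Sorted: 4.9, 5.2, 6.0, 7.7, 9.7, 14.4, 23.7, 31.1, 31.6, 32.2, 32.9, 35.4.
Count below 32.2: L = 9; count equal: E = 1; n = 12.
Percentile rank = 100·(9 + 0.5·1)/12 = 100·9.5/12 = 79.17.

79.2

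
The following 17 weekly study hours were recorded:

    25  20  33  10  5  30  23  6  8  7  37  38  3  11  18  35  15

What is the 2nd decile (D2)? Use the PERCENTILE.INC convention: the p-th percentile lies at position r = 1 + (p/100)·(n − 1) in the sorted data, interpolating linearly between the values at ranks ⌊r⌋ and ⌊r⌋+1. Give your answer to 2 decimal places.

7.20

Sorted: 3, 5, 6, 7, 8, 10, 11, 15, 18, 20, 23, 25, 30, 33, 35, 37, 38.
n = 17.
r = 1 + (20/100)·(17 − 1) = 1 + 3.2 = 4.2.
Rank 4 is 7 and rank 5 is 8.
Interpolate: 7 + 0.2·(8 − 7) = 7 + 0.2·1 = 7.2.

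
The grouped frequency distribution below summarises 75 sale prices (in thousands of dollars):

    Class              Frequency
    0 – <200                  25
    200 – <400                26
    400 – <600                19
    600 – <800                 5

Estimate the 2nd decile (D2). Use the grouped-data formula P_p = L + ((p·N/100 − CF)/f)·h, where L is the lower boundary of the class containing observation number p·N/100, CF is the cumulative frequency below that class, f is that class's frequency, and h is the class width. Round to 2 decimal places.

120.00

N = 75; target position k = 20/100 · 75 = 15.
Cumulative frequencies: 25, 51, 70, 75.
Observation 15 falls in the class 0 – <200.
L = 0, CF = 0, f = 25, h = 200.
P20 = 0 + ((15 − 0)/25)·200 = 0 + 120 = 120.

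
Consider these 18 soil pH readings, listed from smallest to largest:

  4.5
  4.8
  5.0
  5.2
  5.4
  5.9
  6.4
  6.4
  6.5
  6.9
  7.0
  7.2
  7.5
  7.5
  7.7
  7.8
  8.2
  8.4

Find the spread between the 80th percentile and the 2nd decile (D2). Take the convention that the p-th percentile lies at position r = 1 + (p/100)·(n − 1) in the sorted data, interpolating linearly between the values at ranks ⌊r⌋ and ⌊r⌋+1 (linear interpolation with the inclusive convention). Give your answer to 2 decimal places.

n = 18.
P20: r = 4.4; ranks 4–5 are 5.2, 5.4; interpolating gives 5.28.
P80: r = 14.6; ranks 14–15 are 7.5, 7.7; interpolating gives 7.62.
Difference: 7.62 − 5.28 = 2.34.

2.34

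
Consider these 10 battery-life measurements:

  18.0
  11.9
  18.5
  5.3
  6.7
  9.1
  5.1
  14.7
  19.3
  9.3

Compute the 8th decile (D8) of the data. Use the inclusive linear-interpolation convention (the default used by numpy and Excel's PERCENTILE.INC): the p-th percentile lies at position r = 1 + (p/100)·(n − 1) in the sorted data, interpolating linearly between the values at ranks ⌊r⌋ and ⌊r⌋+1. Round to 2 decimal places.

18.10

Sorted: 5.1, 5.3, 6.7, 9.1, 9.3, 11.9, 14.7, 18.0, 18.5, 19.3.
n = 10.
r = 1 + (80/100)·(10 − 1) = 1 + 7.2 = 8.2.
Rank 8 is 18.0 and rank 9 is 18.5.
Interpolate: 18.0 + 0.2·(18.5 − 18.0) = 18.0 + 0.2·0.5 = 18.1.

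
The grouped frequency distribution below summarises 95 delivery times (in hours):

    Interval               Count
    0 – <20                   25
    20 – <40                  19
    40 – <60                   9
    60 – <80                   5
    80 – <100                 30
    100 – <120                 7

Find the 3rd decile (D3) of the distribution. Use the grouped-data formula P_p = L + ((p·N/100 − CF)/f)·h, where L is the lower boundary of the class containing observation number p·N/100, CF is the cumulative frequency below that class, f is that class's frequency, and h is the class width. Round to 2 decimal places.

N = 95; target position k = 30/100 · 95 = 28.5.
Cumulative frequencies: 25, 44, 53, 58, 88, 95.
Observation 28.5 falls in the class 20 – <40.
L = 20, CF = 25, f = 19, h = 20.
P30 = 20 + ((28.5 − 25)/19)·20 = 20 + 3.68421 = 23.6842.

23.68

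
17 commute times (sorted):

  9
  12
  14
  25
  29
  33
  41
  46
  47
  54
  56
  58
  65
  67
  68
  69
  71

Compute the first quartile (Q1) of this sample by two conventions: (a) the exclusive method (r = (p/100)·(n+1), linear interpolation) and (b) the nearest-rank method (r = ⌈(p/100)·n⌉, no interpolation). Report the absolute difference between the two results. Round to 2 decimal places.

n = 17.
(a) r = 4.5; between ranks 4 (25) and 5 (29): 27.
(b) the nearest-rank method: rank 5 → 29.
|27 − 29| = 2.

2.00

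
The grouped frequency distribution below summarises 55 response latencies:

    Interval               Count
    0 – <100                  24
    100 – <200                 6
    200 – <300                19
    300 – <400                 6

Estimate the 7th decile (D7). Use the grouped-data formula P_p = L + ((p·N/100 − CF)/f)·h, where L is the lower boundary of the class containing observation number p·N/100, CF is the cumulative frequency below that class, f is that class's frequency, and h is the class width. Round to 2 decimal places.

N = 55; target position k = 70/100 · 55 = 38.5.
Cumulative frequencies: 24, 30, 49, 55.
Observation 38.5 falls in the class 200 – <300.
L = 200, CF = 30, f = 19, h = 100.
P70 = 200 + ((38.5 − 30)/19)·100 = 200 + 44.7368 = 244.737.

244.74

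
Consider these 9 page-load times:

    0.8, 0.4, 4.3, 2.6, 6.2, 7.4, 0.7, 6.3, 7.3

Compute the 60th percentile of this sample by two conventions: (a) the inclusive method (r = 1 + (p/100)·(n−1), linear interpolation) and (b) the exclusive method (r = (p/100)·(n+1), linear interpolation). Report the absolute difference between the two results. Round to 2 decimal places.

0.38

Sorted: 0.4, 0.7, 0.8, 2.6, 4.3, 6.2, 6.3, 7.3, 7.4.
n = 9.
(a) r = 5.8; between ranks 5 (4.3) and 6 (6.2): 5.82.
(b) r = 6 → value at rank 6 = 6.2.
|5.82 − 6.2| = 0.38.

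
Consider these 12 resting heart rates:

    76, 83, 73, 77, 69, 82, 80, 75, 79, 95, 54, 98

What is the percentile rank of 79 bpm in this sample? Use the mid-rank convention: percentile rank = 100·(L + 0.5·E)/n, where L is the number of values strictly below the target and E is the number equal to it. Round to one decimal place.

Sorted: 54, 69, 73, 75, 76, 77, 79, 80, 82, 83, 95, 98.
Count below 79: L = 6; count equal: E = 1; n = 12.
Percentile rank = 100·(6 + 0.5·1)/12 = 100·6.5/12 = 54.17.

54.2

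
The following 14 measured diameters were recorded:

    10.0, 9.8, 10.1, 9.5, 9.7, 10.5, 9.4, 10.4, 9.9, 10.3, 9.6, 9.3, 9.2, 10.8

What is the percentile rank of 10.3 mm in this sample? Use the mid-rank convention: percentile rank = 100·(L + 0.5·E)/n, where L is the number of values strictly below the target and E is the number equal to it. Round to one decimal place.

75.0

Sorted: 9.2, 9.3, 9.4, 9.5, 9.6, 9.7, 9.8, 9.9, 10.0, 10.1, 10.3, 10.4, 10.5, 10.8.
Count below 10.3: L = 10; count equal: E = 1; n = 14.
Percentile rank = 100·(10 + 0.5·1)/14 = 100·10.5/14 = 75.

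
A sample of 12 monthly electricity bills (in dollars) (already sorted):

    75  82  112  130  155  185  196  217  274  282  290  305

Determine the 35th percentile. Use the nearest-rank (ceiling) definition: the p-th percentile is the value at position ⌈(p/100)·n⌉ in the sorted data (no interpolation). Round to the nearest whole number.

155

n = 12.
Position = ⌈35/100 · 12⌉ = ⌈4.2⌉ = 5.
The value at rank 5 is 155.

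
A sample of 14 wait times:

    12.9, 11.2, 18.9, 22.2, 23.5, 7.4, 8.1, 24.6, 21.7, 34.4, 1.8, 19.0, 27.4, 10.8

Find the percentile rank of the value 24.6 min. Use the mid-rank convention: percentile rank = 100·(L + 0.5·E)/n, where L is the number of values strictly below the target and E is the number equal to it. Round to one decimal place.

Sorted: 1.8, 7.4, 8.1, 10.8, 11.2, 12.9, 18.9, 19.0, 21.7, 22.2, 23.5, 24.6, 27.4, 34.4.
Count below 24.6: L = 11; count equal: E = 1; n = 14.
Percentile rank = 100·(11 + 0.5·1)/14 = 100·11.5/14 = 82.14.

82.1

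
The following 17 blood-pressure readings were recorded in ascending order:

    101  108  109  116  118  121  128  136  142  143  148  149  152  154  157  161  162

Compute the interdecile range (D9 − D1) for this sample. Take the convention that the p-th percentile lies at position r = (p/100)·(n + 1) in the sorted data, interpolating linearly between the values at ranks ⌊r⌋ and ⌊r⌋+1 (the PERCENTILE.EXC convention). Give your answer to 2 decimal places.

54.60

n = 17.
P10: r = 1.8; ranks 1–2 are 101, 108; interpolating gives 106.6.
P90: r = 16.2; ranks 16–17 are 161, 162; interpolating gives 161.2.
Difference: 161.2 − 106.6 = 54.6.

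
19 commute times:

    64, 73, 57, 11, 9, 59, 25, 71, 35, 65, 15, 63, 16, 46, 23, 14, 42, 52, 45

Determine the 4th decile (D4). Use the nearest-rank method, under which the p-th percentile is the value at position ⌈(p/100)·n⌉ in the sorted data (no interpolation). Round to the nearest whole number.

35

Sorted: 9, 11, 14, 15, 16, 23, 25, 35, 42, 45, 46, 52, 57, 59, 63, 64, 65, 71, 73.
n = 19.
Position = ⌈40/100 · 19⌉ = ⌈7.6⌉ = 8.
The value at rank 8 is 35.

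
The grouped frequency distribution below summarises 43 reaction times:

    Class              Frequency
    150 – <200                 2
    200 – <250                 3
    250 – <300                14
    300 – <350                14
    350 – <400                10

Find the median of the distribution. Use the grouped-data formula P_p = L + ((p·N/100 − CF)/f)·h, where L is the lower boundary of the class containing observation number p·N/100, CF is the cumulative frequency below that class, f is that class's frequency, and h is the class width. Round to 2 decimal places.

308.93

N = 43; target position k = 50/100 · 43 = 21.5.
Cumulative frequencies: 2, 5, 19, 33, 43.
Observation 21.5 falls in the class 300 – <350.
L = 300, CF = 19, f = 14, h = 50.
P50 = 300 + ((21.5 − 19)/14)·50 = 300 + 8.92857 = 308.929.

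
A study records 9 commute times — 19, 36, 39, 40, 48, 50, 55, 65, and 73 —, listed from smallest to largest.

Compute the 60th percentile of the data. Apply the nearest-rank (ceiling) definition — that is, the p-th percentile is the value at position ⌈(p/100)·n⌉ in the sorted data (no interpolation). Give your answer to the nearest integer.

50

n = 9.
Position = ⌈60/100 · 9⌉ = ⌈5.4⌉ = 6.
The value at rank 6 is 50.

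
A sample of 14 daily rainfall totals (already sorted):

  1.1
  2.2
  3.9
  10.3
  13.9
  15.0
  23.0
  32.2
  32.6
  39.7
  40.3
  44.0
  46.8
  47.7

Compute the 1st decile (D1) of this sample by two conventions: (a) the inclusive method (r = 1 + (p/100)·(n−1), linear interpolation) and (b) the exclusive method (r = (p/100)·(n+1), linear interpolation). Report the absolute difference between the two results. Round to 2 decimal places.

1.06

n = 14.
(a) r = 2.3; between ranks 2 (2.2) and 3 (3.9): 2.71.
(b) r = 1.5; between ranks 1 (1.1) and 2 (2.2): 1.65.
|2.71 − 1.65| = 1.06.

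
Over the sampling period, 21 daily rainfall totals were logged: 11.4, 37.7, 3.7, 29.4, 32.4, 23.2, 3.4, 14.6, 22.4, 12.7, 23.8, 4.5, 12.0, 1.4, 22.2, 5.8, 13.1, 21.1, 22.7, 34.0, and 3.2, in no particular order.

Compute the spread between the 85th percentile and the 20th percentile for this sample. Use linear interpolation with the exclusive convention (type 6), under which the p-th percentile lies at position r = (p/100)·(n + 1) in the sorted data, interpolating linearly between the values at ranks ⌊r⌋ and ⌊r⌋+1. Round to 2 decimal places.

27.48

Sorted: 1.4, 3.2, 3.4, 3.7, 4.5, 5.8, 11.4, 12.0, 12.7, 13.1, 14.6, 21.1, 22.2, 22.4, 22.7, 23.2, 23.8, 29.4, 32.4, 34.0, 37.7.
n = 21.
P20: r = 4.4; ranks 4–5 are 3.7, 4.5; interpolating gives 4.02.
P85: r = 18.7; ranks 18–19 are 29.4, 32.4; interpolating gives 31.5.
Difference: 31.5 − 4.02 = 27.48.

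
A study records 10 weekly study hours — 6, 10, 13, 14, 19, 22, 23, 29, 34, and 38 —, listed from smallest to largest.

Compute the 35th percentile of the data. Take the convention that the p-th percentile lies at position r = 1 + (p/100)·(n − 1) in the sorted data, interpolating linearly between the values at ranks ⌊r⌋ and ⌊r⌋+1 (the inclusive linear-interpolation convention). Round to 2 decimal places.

n = 10.
r = 1 + (35/100)·(10 − 1) = 1 + 3.15 = 4.15.
Rank 4 is 14 and rank 5 is 19.
Interpolate: 14 + 0.15·(19 − 14) = 14 + 0.15·5 = 14.75.

14.75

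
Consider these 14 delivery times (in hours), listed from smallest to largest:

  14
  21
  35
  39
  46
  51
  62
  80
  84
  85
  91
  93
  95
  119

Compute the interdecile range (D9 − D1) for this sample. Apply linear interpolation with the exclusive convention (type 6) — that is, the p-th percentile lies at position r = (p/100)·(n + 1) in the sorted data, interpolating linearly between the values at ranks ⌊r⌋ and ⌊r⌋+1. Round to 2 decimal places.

n = 14.
P10: r = 1.5; ranks 1–2 are 14, 21; interpolating gives 17.5.
P90: r = 13.5; ranks 13–14 are 95, 119; interpolating gives 107.
Difference: 107 − 17.5 = 89.5.

89.50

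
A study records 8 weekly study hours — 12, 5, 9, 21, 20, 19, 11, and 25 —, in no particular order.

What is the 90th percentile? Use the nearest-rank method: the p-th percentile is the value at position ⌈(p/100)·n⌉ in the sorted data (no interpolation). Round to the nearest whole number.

25

Sorted: 5, 9, 11, 12, 19, 20, 21, 25.
n = 8.
Position = ⌈90/100 · 8⌉ = ⌈7.2⌉ = 8.
The value at rank 8 is 25.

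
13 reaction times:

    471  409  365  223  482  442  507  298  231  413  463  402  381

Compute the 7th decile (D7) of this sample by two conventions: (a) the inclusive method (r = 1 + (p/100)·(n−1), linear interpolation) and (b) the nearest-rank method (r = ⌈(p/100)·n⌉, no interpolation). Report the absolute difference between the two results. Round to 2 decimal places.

Sorted: 223, 231, 298, 365, 381, 402, 409, 413, 442, 463, 471, 482, 507.
n = 13.
(a) r = 9.4; between ranks 9 (442) and 10 (463): 450.4.
(b) the nearest-rank method: rank 10 → 463.
|450.4 − 463| = 12.6.

12.60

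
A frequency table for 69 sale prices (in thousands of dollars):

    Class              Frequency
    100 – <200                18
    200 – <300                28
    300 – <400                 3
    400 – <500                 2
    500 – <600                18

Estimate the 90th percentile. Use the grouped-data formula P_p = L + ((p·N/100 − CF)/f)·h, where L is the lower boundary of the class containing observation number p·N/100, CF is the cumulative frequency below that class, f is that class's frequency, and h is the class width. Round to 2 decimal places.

N = 69; target position k = 90/100 · 69 = 62.1.
Cumulative frequencies: 18, 46, 49, 51, 69.
Observation 62.1 falls in the class 500 – <600.
L = 500, CF = 51, f = 18, h = 100.
P90 = 500 + ((62.1 − 51)/18)·100 = 500 + 61.6667 = 561.667.

561.67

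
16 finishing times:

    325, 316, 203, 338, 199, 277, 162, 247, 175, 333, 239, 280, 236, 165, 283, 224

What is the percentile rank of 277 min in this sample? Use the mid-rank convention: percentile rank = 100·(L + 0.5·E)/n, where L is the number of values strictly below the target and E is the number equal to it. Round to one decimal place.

59.4

Sorted: 162, 165, 175, 199, 203, 224, 236, 239, 247, 277, 280, 283, 316, 325, 333, 338.
Count below 277: L = 9; count equal: E = 1; n = 16.
Percentile rank = 100·(9 + 0.5·1)/16 = 100·9.5/16 = 59.38.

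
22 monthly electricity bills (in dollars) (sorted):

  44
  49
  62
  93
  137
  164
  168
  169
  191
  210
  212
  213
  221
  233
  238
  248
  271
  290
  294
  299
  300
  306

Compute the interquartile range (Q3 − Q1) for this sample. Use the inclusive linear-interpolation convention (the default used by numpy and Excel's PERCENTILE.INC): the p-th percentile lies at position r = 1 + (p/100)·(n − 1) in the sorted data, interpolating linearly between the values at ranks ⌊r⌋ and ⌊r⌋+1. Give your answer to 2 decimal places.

100.25

n = 22.
P25: r = 6.25; ranks 6–7 are 164, 168; interpolating gives 165.
P75: r = 16.75; ranks 16–17 are 248, 271; interpolating gives 265.25.
Difference: 265.25 − 165 = 100.25.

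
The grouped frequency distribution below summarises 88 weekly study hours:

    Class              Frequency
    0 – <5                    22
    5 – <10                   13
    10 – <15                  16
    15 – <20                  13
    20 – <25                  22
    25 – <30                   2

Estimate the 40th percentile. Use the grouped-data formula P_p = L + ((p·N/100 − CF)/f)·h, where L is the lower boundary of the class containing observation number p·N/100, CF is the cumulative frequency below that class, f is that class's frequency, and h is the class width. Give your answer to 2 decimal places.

10.06

N = 88; target position k = 40/100 · 88 = 35.2.
Cumulative frequencies: 22, 35, 51, 64, 86, 88.
Observation 35.2 falls in the class 10 – <15.
L = 10, CF = 35, f = 16, h = 5.
P40 = 10 + ((35.2 − 35)/16)·5 = 10 + 0.0625 = 10.0625.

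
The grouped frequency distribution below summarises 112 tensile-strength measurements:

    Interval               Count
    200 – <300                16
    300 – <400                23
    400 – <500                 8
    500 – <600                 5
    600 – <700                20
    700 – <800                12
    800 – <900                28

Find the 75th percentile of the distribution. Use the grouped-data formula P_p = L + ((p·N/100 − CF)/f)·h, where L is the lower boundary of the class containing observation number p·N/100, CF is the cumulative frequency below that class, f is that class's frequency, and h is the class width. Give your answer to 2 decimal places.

N = 112; target position k = 75/100 · 112 = 84.
Cumulative frequencies: 16, 39, 47, 52, 72, 84, 112.
Observation 84 falls in the class 700 – <800.
L = 700, CF = 72, f = 12, h = 100.
P75 = 700 + ((84 − 72)/12)·100 = 700 + 100 = 800.

800.00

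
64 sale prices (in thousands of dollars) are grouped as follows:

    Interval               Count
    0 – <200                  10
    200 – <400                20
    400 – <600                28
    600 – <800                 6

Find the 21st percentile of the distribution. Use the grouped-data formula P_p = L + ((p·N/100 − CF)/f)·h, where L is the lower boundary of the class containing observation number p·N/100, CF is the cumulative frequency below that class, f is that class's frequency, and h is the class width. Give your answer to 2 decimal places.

234.40

N = 64; target position k = 21/100 · 64 = 13.44.
Cumulative frequencies: 10, 30, 58, 64.
Observation 13.44 falls in the class 200 – <400.
L = 200, CF = 10, f = 20, h = 200.
P21 = 200 + ((13.44 − 10)/20)·200 = 200 + 34.4 = 234.4.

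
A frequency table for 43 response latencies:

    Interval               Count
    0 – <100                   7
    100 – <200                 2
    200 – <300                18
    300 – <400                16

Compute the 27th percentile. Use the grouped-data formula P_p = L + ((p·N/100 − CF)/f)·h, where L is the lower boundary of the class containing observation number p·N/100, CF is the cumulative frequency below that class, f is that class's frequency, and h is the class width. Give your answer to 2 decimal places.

N = 43; target position k = 27/100 · 43 = 11.61.
Cumulative frequencies: 7, 9, 27, 43.
Observation 11.61 falls in the class 200 – <300.
L = 200, CF = 9, f = 18, h = 100.
P27 = 200 + ((11.61 − 9)/18)·100 = 200 + 14.5 = 214.5.

214.50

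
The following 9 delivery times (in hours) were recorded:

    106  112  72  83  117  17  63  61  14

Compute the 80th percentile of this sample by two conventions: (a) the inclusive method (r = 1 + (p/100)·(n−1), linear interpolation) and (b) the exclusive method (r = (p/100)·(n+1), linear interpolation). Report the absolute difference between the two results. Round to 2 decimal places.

Sorted: 14, 17, 61, 63, 72, 83, 106, 112, 117.
n = 9.
(a) r = 7.4; between ranks 7 (106) and 8 (112): 108.4.
(b) r = 8 → value at rank 8 = 112.
|108.4 − 112| = 3.6.

3.60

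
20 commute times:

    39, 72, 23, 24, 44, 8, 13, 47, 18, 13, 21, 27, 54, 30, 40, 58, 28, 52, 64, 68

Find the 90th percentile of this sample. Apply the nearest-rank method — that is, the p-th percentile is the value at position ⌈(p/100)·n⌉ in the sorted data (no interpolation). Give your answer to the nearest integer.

64

Sorted: 8, 13, 13, 18, 21, 23, 24, 27, 28, 30, 39, 40, 44, 47, 52, 54, 58, 64, 68, 72.
n = 20.
Position = ⌈90/100 · 20⌉ = ⌈18⌉ = 18.
The value at rank 18 is 64.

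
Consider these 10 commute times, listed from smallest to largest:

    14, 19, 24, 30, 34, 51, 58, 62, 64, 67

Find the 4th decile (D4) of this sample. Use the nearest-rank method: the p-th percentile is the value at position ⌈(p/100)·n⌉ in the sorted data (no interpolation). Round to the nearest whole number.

30

n = 10.
Position = ⌈40/100 · 10⌉ = ⌈4⌉ = 4.
The value at rank 4 is 30.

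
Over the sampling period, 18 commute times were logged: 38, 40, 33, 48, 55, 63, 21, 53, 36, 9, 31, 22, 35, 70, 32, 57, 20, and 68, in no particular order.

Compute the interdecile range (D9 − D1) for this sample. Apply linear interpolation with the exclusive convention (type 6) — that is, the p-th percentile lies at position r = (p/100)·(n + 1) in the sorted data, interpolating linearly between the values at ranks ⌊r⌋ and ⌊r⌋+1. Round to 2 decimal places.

49.30

Sorted: 9, 20, 21, 22, 31, 32, 33, 35, 36, 38, 40, 48, 53, 55, 57, 63, 68, 70.
n = 18.
P10: r = 1.9; ranks 1–2 are 9, 20; interpolating gives 18.9.
P90: r = 17.1; ranks 17–18 are 68, 70; interpolating gives 68.2.
Difference: 68.2 − 18.9 = 49.3.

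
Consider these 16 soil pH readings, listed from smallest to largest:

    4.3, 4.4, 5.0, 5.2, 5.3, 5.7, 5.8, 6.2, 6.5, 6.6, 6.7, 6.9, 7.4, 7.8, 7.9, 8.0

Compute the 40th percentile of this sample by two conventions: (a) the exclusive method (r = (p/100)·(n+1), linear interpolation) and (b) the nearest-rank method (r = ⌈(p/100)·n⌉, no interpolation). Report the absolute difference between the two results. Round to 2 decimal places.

0.02

n = 16.
(a) r = 6.8; between ranks 6 (5.7) and 7 (5.8): 5.78.
(b) the nearest-rank method: rank 7 → 5.8.
|5.78 − 5.8| = 0.02.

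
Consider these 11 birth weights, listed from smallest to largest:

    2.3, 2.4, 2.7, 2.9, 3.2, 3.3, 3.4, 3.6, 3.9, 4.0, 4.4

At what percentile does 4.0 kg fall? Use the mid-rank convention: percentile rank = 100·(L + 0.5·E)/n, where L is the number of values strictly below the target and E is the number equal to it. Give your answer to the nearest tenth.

86.4

Count below 4.0: L = 9; count equal: E = 1; n = 11.
Percentile rank = 100·(9 + 0.5·1)/11 = 100·9.5/11 = 86.36.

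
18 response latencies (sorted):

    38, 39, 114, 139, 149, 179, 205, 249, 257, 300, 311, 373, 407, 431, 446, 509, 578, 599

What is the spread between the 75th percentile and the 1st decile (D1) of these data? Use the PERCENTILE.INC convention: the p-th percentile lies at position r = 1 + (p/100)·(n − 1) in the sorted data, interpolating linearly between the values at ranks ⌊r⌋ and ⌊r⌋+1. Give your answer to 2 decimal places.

n = 18.
P10: r = 2.7; ranks 2–3 are 39, 114; interpolating gives 91.5.
P75: r = 13.75; ranks 13–14 are 407, 431; interpolating gives 425.
Difference: 425 − 91.5 = 333.5.

333.50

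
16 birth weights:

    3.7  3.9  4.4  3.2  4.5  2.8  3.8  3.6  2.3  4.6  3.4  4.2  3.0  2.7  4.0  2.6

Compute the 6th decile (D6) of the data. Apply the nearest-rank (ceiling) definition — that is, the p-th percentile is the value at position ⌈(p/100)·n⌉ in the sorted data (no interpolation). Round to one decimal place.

Sorted: 2.3, 2.6, 2.7, 2.8, 3.0, 3.2, 3.4, 3.6, 3.7, 3.8, 3.9, 4.0, 4.2, 4.4, 4.5, 4.6.
n = 16.
Position = ⌈60/100 · 16⌉ = ⌈9.6⌉ = 10.
The value at rank 10 is 3.8.

3.8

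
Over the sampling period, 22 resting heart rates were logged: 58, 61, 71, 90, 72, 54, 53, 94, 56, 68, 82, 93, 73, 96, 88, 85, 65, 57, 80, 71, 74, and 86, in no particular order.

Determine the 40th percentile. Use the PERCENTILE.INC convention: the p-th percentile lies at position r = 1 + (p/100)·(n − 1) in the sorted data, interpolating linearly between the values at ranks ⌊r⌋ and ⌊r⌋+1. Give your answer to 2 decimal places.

71.00

Sorted: 53, 54, 56, 57, 58, 61, 65, 68, 71, 71, 72, 73, 74, 80, 82, 85, 86, 88, 90, 93, 94, 96.
n = 22.
r = 1 + (40/100)·(22 − 1) = 1 + 8.4 = 9.4.
Rank 9 is 71 and rank 10 is 71.
Interpolate: 71 + 0.4·(71 − 71) = 71 + 0.4·0 = 71.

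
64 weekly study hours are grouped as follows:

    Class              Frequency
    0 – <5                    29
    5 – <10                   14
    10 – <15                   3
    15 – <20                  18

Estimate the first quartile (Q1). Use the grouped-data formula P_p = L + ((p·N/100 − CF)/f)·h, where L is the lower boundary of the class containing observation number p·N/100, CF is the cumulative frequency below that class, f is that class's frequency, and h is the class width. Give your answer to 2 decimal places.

N = 64; target position k = 25/100 · 64 = 16.
Cumulative frequencies: 29, 43, 46, 64.
Observation 16 falls in the class 0 – <5.
L = 0, CF = 0, f = 29, h = 5.
P25 = 0 + ((16 − 0)/29)·5 = 0 + 2.75862 = 2.75862.

2.76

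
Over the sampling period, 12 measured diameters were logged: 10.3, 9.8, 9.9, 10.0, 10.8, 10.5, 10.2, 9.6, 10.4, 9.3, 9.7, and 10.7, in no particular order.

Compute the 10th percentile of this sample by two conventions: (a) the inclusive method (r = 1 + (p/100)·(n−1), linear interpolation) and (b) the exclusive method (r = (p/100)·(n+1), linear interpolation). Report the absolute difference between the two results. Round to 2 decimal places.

Sorted: 9.3, 9.6, 9.7, 9.8, 9.9, 10.0, 10.2, 10.3, 10.4, 10.5, 10.7, 10.8.
n = 12.
(a) r = 2.1; between ranks 2 (9.6) and 3 (9.7): 9.61.
(b) r = 1.3; between ranks 1 (9.3) and 2 (9.6): 9.39.
|9.61 − 9.39| = 0.22.

0.22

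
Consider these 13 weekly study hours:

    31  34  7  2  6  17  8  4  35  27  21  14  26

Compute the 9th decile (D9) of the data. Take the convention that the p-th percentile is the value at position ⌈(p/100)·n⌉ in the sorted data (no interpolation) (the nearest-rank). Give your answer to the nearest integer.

Sorted: 2, 4, 6, 7, 8, 14, 17, 21, 26, 27, 31, 34, 35.
n = 13.
Position = ⌈90/100 · 13⌉ = ⌈11.7⌉ = 12.
The value at rank 12 is 34.

34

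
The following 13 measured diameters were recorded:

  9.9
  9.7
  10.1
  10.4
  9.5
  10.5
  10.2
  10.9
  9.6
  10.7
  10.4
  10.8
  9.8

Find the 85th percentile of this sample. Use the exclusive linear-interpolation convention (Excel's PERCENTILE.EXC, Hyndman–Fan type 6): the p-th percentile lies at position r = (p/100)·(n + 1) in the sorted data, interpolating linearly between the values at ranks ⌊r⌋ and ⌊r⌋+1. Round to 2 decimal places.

10.79

Sorted: 9.5, 9.6, 9.7, 9.8, 9.9, 10.1, 10.2, 10.4, 10.4, 10.5, 10.7, 10.8, 10.9.
n = 13.
r = (85/100)·(13 + 1) = 11.9.
Rank 11 is 10.7 and rank 12 is 10.8.
Interpolate: 10.7 + 0.9·(10.8 − 10.7) = 10.7 + 0.9·0.1 = 10.79.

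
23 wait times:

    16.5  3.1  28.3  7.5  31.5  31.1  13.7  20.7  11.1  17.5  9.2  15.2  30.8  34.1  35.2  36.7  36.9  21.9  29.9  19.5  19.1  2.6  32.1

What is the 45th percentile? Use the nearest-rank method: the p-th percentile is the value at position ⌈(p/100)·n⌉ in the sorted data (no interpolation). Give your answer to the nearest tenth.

Sorted: 2.6, 3.1, 7.5, 9.2, 11.1, 13.7, 15.2, 16.5, 17.5, 19.1, 19.5, 20.7, 21.9, 28.3, 29.9, 30.8, 31.1, 31.5, 32.1, 34.1, 35.2, 36.7, 36.9.
n = 23.
Position = ⌈45/100 · 23⌉ = ⌈10.35⌉ = 11.
The value at rank 11 is 19.5.

19.5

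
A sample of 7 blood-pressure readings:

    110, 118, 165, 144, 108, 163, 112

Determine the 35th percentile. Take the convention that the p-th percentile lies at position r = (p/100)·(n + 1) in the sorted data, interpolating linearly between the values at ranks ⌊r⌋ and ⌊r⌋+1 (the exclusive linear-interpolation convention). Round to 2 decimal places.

111.60

Sorted: 108, 110, 112, 118, 144, 163, 165.
n = 7.
r = (35/100)·(7 + 1) = 2.8.
Rank 2 is 110 and rank 3 is 112.
Interpolate: 110 + 0.8·(112 − 110) = 110 + 0.8·2 = 111.6.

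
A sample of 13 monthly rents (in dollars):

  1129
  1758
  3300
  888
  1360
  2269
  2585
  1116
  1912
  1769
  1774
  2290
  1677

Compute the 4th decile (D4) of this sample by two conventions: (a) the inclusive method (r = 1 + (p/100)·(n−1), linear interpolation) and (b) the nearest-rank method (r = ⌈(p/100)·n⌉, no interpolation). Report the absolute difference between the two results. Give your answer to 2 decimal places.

16.20

Sorted: 888, 1116, 1129, 1360, 1677, 1758, 1769, 1774, 1912, 2269, 2290, 2585, 3300.
n = 13.
(a) r = 5.8; between ranks 5 (1677) and 6 (1758): 1741.8.
(b) the nearest-rank method: rank 6 → 1758.
|1741.8 − 1758| = 16.2.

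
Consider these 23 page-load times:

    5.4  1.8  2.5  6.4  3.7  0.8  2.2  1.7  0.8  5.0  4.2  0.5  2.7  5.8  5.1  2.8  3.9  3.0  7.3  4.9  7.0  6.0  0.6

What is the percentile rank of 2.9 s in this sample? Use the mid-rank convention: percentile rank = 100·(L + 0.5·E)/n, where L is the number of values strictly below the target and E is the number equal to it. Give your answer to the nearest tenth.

43.5

Sorted: 0.5, 0.6, 0.8, 0.8, 1.7, 1.8, 2.2, 2.5, 2.7, 2.8, 3.0, 3.7, 3.9, 4.2, 4.9, 5.0, 5.1, 5.4, 5.8, 6.0, 6.4, 7.0, 7.3.
Count below 2.9: L = 10; count equal: E = 0; n = 23.
Percentile rank = 100·(10 + 0.5·0)/23 = 100·10/23 = 43.48.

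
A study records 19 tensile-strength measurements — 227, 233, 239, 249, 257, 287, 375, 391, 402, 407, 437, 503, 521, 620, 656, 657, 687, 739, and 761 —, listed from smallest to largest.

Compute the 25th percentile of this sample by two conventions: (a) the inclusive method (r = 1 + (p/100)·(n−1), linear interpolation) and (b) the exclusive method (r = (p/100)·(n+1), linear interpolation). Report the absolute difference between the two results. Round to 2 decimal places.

15.00

n = 19.
(a) r = 5.5; between ranks 5 (257) and 6 (287): 272.
(b) r = 5 → value at rank 5 = 257.
|272 − 257| = 15.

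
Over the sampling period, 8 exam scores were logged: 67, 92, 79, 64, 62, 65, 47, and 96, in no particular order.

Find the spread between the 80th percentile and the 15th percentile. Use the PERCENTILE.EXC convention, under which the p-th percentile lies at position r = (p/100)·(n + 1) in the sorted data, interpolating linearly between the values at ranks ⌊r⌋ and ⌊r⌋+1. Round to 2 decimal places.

Sorted: 47, 62, 64, 65, 67, 79, 92, 96.
n = 8.
P15: r = 1.35; ranks 1–2 are 47, 62; interpolating gives 52.25.
P80: r = 7.2; ranks 7–8 are 92, 96; interpolating gives 92.8.
Difference: 92.8 − 52.25 = 40.55.

40.55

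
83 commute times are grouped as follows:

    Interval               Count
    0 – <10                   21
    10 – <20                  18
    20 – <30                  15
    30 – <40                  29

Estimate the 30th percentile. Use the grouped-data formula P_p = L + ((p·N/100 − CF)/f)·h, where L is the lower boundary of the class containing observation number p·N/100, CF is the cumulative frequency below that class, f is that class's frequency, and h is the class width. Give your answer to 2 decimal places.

12.17

N = 83; target position k = 30/100 · 83 = 24.9.
Cumulative frequencies: 21, 39, 54, 83.
Observation 24.9 falls in the class 10 – <20.
L = 10, CF = 21, f = 18, h = 10.
P30 = 10 + ((24.9 − 21)/18)·10 = 10 + 2.16667 = 12.1667.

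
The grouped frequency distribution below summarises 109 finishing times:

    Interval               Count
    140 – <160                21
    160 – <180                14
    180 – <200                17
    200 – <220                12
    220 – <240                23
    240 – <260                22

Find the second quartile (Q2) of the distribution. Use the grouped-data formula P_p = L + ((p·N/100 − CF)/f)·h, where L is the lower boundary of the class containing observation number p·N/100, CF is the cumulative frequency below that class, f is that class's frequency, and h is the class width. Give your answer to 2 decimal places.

N = 109; target position k = 50/100 · 109 = 54.5.
Cumulative frequencies: 21, 35, 52, 64, 87, 109.
Observation 54.5 falls in the class 200 – <220.
L = 200, CF = 52, f = 12, h = 20.
P50 = 200 + ((54.5 − 52)/12)·20 = 200 + 4.16667 = 204.167.

204.17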